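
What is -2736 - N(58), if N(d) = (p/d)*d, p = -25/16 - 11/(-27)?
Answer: -1181453/432 ≈ -2734.8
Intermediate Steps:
p = -499/432 (p = -25*1/16 - 11*(-1/27) = -25/16 + 11/27 = -499/432 ≈ -1.1551)
N(d) = -499/432 (N(d) = (-499/(432*d))*d = -499/432)
-2736 - N(58) = -2736 - 1*(-499/432) = -2736 + 499/432 = -1181453/432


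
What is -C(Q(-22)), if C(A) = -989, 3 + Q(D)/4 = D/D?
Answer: 989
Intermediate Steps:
Q(D) = -8 (Q(D) = -12 + 4*(D/D) = -12 + 4*1 = -12 + 4 = -8)
-C(Q(-22)) = -1*(-989) = 989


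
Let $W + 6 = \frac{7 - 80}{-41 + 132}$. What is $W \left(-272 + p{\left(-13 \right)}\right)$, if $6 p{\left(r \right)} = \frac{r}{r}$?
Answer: $\frac{144227}{78} \approx 1849.1$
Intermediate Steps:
$p{\left(r \right)} = \frac{1}{6}$ ($p{\left(r \right)} = \frac{r \frac{1}{r}}{6} = \frac{1}{6} \cdot 1 = \frac{1}{6}$)
$W = - \frac{619}{91}$ ($W = -6 + \frac{7 - 80}{-41 + 132} = -6 - \frac{73}{91} = - \frac{619}{91} \approx -6.8022$)
$W \left(-272 + p{\left(-13 \right)}\right) = - \frac{619 \left(-272 + \frac{1}{6}\right)}{91} = \left(- \frac{619}{91}\right) \left(- \frac{1631}{6}\right) = \frac{144227}{78}$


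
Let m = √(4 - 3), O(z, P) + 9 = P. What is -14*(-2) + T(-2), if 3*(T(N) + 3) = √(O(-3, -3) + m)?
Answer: 25 + I*√11/3 ≈ 25.0 + 1.1055*I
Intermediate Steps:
O(z, P) = -9 + P
m = 1 (m = √1 = 1)
T(N) = -3 + I*√11/3 (T(N) = -3 + √((-9 - 3) + 1)/3 = -3 + √(-12 + 1)/3 = -3 + √(-11)/3 = -3 + (I*√11)/3 = -3 + I*√11/3)
-14*(-2) + T(-2) = -14*(-2) + (-3 + I*√11/3) = 28 + (-3 + I*√11/3) = 25 + I*√11/3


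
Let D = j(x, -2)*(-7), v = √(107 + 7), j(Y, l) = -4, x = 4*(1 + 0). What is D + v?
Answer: 28 + √114 ≈ 38.677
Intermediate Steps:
x = 4 (x = 4*1 = 4)
v = √114 ≈ 10.677
D = 28 (D = -4*(-7) = 28)
D + v = 28 + √114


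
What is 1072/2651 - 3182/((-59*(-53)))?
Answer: -5083338/8289677 ≈ -0.61321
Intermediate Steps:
1072/2651 - 3182/((-59*(-53))) = 1072*(1/2651) - 3182/3127 = 1072/2651 - 3182*1/3127 = 1072/2651 - 3182/3127 = -5083338/8289677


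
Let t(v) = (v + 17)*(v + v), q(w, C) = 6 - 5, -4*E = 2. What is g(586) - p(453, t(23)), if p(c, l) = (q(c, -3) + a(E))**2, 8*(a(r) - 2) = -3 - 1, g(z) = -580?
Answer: -2345/4 ≈ -586.25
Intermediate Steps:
E = -1/2 (E = -1/4*2 = -1/2 ≈ -0.50000)
q(w, C) = 1
t(v) = 2*v*(17 + v) (t(v) = (17 + v)*(2*v) = 2*v*(17 + v))
a(r) = 3/2 (a(r) = 2 + (-3 - 1)/8 = 2 + (1/8)*(-4) = 2 - 1/2 = 3/2)
p(c, l) = 25/4 (p(c, l) = (1 + 3/2)**2 = (5/2)**2 = 25/4)
g(586) - p(453, t(23)) = -580 - 1*25/4 = -580 - 25/4 = -2345/4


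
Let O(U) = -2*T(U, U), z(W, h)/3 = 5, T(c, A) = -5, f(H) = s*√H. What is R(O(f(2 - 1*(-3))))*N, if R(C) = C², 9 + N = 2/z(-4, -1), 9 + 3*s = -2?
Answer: -2660/3 ≈ -886.67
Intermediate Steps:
s = -11/3 (s = -3 + (⅓)*(-2) = -3 - ⅔ = -11/3 ≈ -3.6667)
f(H) = -11*√H/3
z(W, h) = 15 (z(W, h) = 3*5 = 15)
O(U) = 10 (O(U) = -2*(-5) = 10)
N = -133/15 (N = -9 + 2/15 = -133/15 ≈ -8.8667)
R(O(f(2 - 1*(-3))))*N = 10²*(-133/15) = 100*(-133/15) = -2660/3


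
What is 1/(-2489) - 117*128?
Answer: -37275265/2489 ≈ -14976.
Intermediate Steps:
1/(-2489) - 117*128 = -1/2489 - 14976 = -37275265/2489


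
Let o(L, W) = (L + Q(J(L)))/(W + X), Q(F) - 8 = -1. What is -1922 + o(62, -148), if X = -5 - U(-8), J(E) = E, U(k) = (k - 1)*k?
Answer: -144173/75 ≈ -1922.3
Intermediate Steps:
U(k) = k*(-1 + k) (U(k) = (-1 + k)*k = k*(-1 + k))
X = -77 (X = -5 - (-8)*(-1 - 8) = -5 - (-8)*(-9) = -5 - 1*72 = -5 - 72 = -77)
Q(F) = 7 (Q(F) = 8 - 1 = 7)
o(L, W) = (7 + L)/(-77 + W) (o(L, W) = (L + 7)/(W - 77) = (7 + L)/(-77 + W))
-1922 + o(62, -148) = -1922 + (7 + 62)/(-77 - 148) = -1922 + 69/(-225) = -1922 - 1/225*69 = -1922 - 23/75 = -144173/75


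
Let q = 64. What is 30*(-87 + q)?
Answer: -690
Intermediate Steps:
30*(-87 + q) = 30*(-87 + 64) = 30*(-23) = -690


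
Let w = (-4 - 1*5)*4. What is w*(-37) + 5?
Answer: 1337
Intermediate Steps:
w = -36 (w = (-4 - 5)*4 = -9*4 = -36)
w*(-37) + 5 = -36*(-37) + 5 = 1332 + 5 = 1337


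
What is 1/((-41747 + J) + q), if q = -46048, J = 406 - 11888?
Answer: -1/99277 ≈ -1.0073e-5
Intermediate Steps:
J = -11482
1/((-41747 + J) + q) = 1/((-41747 - 11482) - 46048) = 1/(-53229 - 46048) = 1/(-99277) = -1/99277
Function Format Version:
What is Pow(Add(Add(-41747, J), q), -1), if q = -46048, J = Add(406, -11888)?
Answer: Rational(-1, 99277) ≈ -1.0073e-5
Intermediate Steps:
J = -11482
Pow(Add(Add(-41747, J), q), -1) = Pow(Add(Add(-41747, -11482), -46048), -1) = Pow(Add(-53229, -46048), -1) = Pow(-99277, -1) = Rational(-1, 99277)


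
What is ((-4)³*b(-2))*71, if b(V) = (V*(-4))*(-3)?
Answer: 109056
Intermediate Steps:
b(V) = 12*V (b(V) = -4*V*(-3) = 12*V)
((-4)³*b(-2))*71 = ((-4)³*(12*(-2)))*71 = -64*(-24)*71 = 1536*71 = 109056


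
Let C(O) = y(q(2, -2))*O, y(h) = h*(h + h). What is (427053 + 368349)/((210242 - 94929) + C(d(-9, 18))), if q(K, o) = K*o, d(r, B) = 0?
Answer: 795402/115313 ≈ 6.8978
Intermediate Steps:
y(h) = 2*h² (y(h) = h*(2*h) = 2*h²)
C(O) = 32*O (C(O) = (2*(2*(-2))²)*O = (2*(-4)²)*O = (2*16)*O = 32*O)
(427053 + 368349)/((210242 - 94929) + C(d(-9, 18))) = (427053 + 368349)/((210242 - 94929) + 32*0) = 795402/(115313 + 0) = 795402/115313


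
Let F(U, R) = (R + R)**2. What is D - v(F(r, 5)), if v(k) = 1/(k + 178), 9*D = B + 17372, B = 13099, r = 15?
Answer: 2823643/834 ≈ 3385.7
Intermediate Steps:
D = 10157/3 (D = (13099 + 17372)/9 = (1/9)*30471 = 10157/3 ≈ 3385.7)
F(U, R) = 4*R**2 (F(U, R) = (2*R)**2 = 4*R**2)
v(k) = 1/(178 + k)
D - v(F(r, 5)) = 10157/3 - 1/(178 + 4*5**2) = 10157/3 - 1/(178 + 4*25) = 10157/3 - 1/(178 + 100) = 10157/3 - 1/278 = 2823643/834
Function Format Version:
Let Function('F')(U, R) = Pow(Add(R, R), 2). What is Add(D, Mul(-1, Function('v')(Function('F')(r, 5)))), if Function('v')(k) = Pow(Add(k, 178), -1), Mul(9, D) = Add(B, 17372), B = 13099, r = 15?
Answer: Rational(2823643, 834) ≈ 3385.7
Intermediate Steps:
D = Rational(10157, 3) (D = Mul(Rational(1, 9), Add(13099, 17372)) = Mul(Rational(1, 9), 30471) = Rational(10157, 3) ≈ 3385.7)
Function('F')(U, R) = Mul(4, Pow(R, 2)) (Function('F')(U, R) = Pow(Mul(2, R), 2) = Mul(4, Pow(R, 2)))
Function('v')(k) = Pow(Add(178, k), -1)
Add(D, Mul(-1, Function('v')(Function('F')(r, 5)))) = Add(Rational(10157, 3), Mul(-1, Pow(Add(178, Mul(4, Pow(5, 2))), -1))) = Add(Rational(10157, 3), Mul(-1, Pow(Add(178, Mul(4, 25)), -1))) = Add(Rational(10157, 3), Mul(-1, Pow(Add(178, 100), -1))) = Add(Rational(10157, 3), Mul(-1, Pow(278, -1))) = Add(Rational(10157, 3), Mul(-1, Rational(1, 278))) = Add(Rational(10157, 3), Rational(-1, 278)) = Rational(2823643, 834)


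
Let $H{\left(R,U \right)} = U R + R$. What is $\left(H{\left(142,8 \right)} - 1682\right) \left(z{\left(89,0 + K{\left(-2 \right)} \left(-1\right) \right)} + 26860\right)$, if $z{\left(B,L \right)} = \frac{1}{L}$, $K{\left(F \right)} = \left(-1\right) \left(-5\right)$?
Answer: $- \frac{54256796}{5} \approx -1.0851 \cdot 10^{7}$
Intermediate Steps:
$K{\left(F \right)} = 5$
$H{\left(R,U \right)} = R + R U$ ($H{\left(R,U \right)} = R U + R = R + R U$)
$\left(H{\left(142,8 \right)} - 1682\right) \left(z{\left(89,0 + K{\left(-2 \right)} \left(-1\right) \right)} + 26860\right) = \left(142 \left(1 + 8\right) - 1682\right) \left(\frac{1}{0 + 5 \left(-1\right)} + 26860\right) = \left(142 \cdot 9 - 1682\right) \left(\frac{1}{0 - 5} + 26860\right) = \left(1278 - 1682\right) \left(\frac{1}{-5} + 26860\right) = - 404 \left(- \frac{1}{5} + 26860\right) = \left(-404\right) \frac{134299}{5} = - \frac{54256796}{5}$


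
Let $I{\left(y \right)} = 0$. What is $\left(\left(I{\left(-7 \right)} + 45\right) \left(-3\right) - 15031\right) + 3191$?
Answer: $-11975$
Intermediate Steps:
$\left(\left(I{\left(-7 \right)} + 45\right) \left(-3\right) - 15031\right) + 3191 = \left(\left(0 + 45\right) \left(-3\right) - 15031\right) + 3191 = \left(45 \left(-3\right) - 15031\right) + 3191 = \left(-135 - 15031\right) + 3191 = -15166 + 3191 = -11975$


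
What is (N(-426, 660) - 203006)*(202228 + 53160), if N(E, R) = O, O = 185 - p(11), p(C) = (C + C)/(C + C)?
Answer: -51798304936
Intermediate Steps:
p(C) = 1 (p(C) = (2*C)/((2*C)) = (2*C)*(1/(2*C)) = 1)
O = 184 (O = 185 - 1*1 = 185 - 1 = 184)
N(E, R) = 184
(N(-426, 660) - 203006)*(202228 + 53160) = (184 - 203006)*(202228 + 53160) = -202822*255388 = -51798304936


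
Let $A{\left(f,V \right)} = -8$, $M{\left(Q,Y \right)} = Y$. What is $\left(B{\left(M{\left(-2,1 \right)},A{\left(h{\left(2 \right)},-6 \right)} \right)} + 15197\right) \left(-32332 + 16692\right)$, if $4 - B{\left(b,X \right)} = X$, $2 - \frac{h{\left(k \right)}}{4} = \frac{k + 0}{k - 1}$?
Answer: $-237868760$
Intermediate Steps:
$h{\left(k \right)} = 8 - \frac{4 k}{-1 + k}$ ($h{\left(k \right)} = 8 - 4 \frac{k + 0}{k - 1} = 8 - 4 \frac{k}{-1 + k} = 8 - \frac{4 k}{-1 + k}$)
$B{\left(b,X \right)} = 4 - X$
$\left(B{\left(M{\left(-2,1 \right)},A{\left(h{\left(2 \right)},-6 \right)} \right)} + 15197\right) \left(-32332 + 16692\right) = \left(\left(4 - -8\right) + 15197\right) \left(-32332 + 16692\right) = \left(\left(4 + 8\right) + 15197\right) \left(-15640\right) = \left(12 + 15197\right) \left(-15640\right) = 15209 \left(-15640\right) = -237868760$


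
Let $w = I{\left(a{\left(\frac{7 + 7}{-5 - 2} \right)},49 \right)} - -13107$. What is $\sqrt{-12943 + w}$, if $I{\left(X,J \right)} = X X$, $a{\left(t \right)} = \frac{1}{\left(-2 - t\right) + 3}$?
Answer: $\frac{\sqrt{1477}}{3} \approx 12.811$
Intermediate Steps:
$a{\left(t \right)} = \frac{1}{1 - t}$
$I{\left(X,J \right)} = X^{2}$
$w = \frac{117964}{9}$ ($w = \left(- \frac{1}{-1 + \frac{7 + 7}{-5 - 2}}\right)^{2} - -13107 = \left(- \frac{1}{-1 + \frac{14}{-7}}\right)^{2} + 13107 = \left(- \frac{1}{-1 + 14 \left(- \frac{1}{7}\right)}\right)^{2} + 13107 = \left(- \frac{1}{-1 - 2}\right)^{2} + 13107 = \left(- \frac{1}{-3}\right)^{2} + 13107 = \left(\left(-1\right) \left(- \frac{1}{3}\right)\right)^{2} + 13107 = \left(\frac{1}{3}\right)^{2} + 13107 = \frac{1}{9} + 13107 = \frac{117964}{9} \approx 13107.0$)
$\sqrt{-12943 + w} = \sqrt{-12943 + \frac{117964}{9}} = \sqrt{\frac{1477}{9}} = \frac{\sqrt{1477}}{3}$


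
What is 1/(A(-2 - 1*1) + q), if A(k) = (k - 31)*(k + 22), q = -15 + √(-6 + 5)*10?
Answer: -661/437021 - 10*I/437021 ≈ -0.0015125 - 2.2882e-5*I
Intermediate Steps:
q = -15 + 10*I (q = -15 + √(-1)*10 = -15 + I*10 = -15 + 10*I ≈ -15.0 + 10.0*I)
A(k) = (-31 + k)*(22 + k)
1/(A(-2 - 1*1) + q) = 1/((-682 + (-2 - 1*1)² - 9*(-2 - 1*1)) + (-15 + 10*I)) = 1/((-682 + (-2 - 1)² - 9*(-2 - 1)) + (-15 + 10*I)) = 1/((-682 + (-3)² - 9*(-3)) + (-15 + 10*I)) = 1/((-682 + 9 + 27) + (-15 + 10*I)) = 1/(-646 + (-15 + 10*I)) = 1/(-661 + 10*I) = (-661 - 10*I)/437021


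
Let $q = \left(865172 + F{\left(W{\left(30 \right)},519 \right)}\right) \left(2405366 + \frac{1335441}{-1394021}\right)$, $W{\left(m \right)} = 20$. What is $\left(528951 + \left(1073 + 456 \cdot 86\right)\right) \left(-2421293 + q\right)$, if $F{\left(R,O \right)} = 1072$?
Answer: $\frac{1653428639591906269873480}{1394021} \approx 1.1861 \cdot 10^{18}$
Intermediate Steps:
$q = \frac{2904628207727193780}{1394021}$ ($q = \left(865172 + 1072\right) \left(2405366 + \frac{1335441}{-1394021}\right) = 866244 \left(2405366 + 1335441 \left(- \frac{1}{1394021}\right)\right) = 866244 \left(2405366 - \frac{1335441}{1394021}\right) = 866244 \cdot \frac{3353129381245}{1394021} = \frac{2904628207727193780}{1394021} \approx 2.0836 \cdot 10^{12}$)
$\left(528951 + \left(1073 + 456 \cdot 86\right)\right) \left(-2421293 + q\right) = \left(528951 + \left(1073 + 456 \cdot 86\right)\right) \left(-2421293 + \frac{2904628207727193780}{1394021}\right) = \left(528951 + \left(1073 + 39216\right)\right) \frac{2904624832393904627}{1394021} = \left(528951 + 40289\right) \frac{2904624832393904627}{1394021} = 569240 \cdot \frac{2904624832393904627}{1394021} = \frac{1653428639591906269873480}{1394021}$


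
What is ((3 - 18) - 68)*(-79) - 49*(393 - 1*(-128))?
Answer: -18972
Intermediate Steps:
((3 - 18) - 68)*(-79) - 49*(393 - 1*(-128)) = (-15 - 68)*(-79) - 49*(393 + 128) = -83*(-79) - 49*521 = 6557 - 25529 = -18972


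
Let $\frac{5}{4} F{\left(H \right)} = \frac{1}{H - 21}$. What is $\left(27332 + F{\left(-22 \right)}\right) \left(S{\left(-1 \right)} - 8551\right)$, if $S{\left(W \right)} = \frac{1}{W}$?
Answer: $- \frac{50254767552}{215} \approx -2.3374 \cdot 10^{8}$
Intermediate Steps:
$F{\left(H \right)} = \frac{4}{5 \left(-21 + H\right)}$ ($F{\left(H \right)} = \frac{4}{5 \left(H - 21\right)} = \frac{4}{5 \left(-21 + H\right)}$)
$\left(27332 + F{\left(-22 \right)}\right) \left(S{\left(-1 \right)} - 8551\right) = \left(27332 + \frac{4}{5 \left(-21 - 22\right)}\right) \left(\frac{1}{-1} - 8551\right) = \left(27332 + \frac{4}{5 \left(-43\right)}\right) \left(-1 - 8551\right) = \left(27332 + \frac{4}{5} \left(- \frac{1}{43}\right)\right) \left(-8552\right) = \left(27332 - \frac{4}{215}\right) \left(-8552\right) = \frac{5876376}{215} \left(-8552\right) = - \frac{50254767552}{215}$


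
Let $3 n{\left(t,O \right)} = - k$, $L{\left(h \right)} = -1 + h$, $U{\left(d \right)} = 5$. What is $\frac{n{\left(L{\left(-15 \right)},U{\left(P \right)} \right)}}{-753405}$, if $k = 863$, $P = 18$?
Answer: $\frac{863}{2260215} \approx 0.00038182$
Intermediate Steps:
$n{\left(t,O \right)} = - \frac{863}{3}$ ($n{\left(t,O \right)} = \frac{\left(-1\right) 863}{3} = \frac{1}{3} \left(-863\right) = - \frac{863}{3}$)
$\frac{n{\left(L{\left(-15 \right)},U{\left(P \right)} \right)}}{-753405} = - \frac{863}{3 \left(-753405\right)} = \left(- \frac{863}{3}\right) \left(- \frac{1}{753405}\right) = \frac{863}{2260215}$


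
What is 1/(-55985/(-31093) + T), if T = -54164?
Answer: -31093/1684065267 ≈ -1.8463e-5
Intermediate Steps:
1/(-55985/(-31093) + T) = 1/(-55985/(-31093) - 54164) = 1/(-55985*(-1/31093) - 54164) = 1/(55985/31093 - 54164) = 1/(-1684065267/31093) = -31093/1684065267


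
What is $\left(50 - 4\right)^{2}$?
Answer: $2116$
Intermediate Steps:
$\left(50 - 4\right)^{2} = 46^{2} = 2116$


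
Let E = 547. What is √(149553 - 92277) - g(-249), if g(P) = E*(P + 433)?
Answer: -100648 + 6*√1591 ≈ -1.0041e+5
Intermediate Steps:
g(P) = 236851 + 547*P (g(P) = 547*(P + 433) = 547*(433 + P) = 236851 + 547*P)
√(149553 - 92277) - g(-249) = √(149553 - 92277) - (236851 + 547*(-249)) = √57276 - (236851 - 136203) = 6*√1591 - 1*100648 = 6*√1591 - 100648 = -100648 + 6*√1591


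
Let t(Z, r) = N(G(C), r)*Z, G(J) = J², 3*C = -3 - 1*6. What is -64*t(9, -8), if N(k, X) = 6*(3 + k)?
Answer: -41472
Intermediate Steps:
C = -3 (C = (-3 - 1*6)/3 = (-3 - 6)/3 = (⅓)*(-9) = -3)
N(k, X) = 18 + 6*k
t(Z, r) = 72*Z (t(Z, r) = (18 + 6*(-3)²)*Z = (18 + 6*9)*Z = (18 + 54)*Z = 72*Z)
-64*t(9, -8) = -4608*9 = -64*648 = -41472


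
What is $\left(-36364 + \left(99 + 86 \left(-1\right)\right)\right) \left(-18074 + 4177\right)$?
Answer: $505169847$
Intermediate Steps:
$\left(-36364 + \left(99 + 86 \left(-1\right)\right)\right) \left(-18074 + 4177\right) = \left(-36364 + \left(99 - 86\right)\right) \left(-13897\right) = \left(-36364 + 13\right) \left(-13897\right) = \left(-36351\right) \left(-13897\right) = 505169847$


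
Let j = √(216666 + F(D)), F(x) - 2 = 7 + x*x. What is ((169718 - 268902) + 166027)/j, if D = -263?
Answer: 66843*√71461/142922 ≈ 125.02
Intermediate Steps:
F(x) = 9 + x² (F(x) = 2 + (7 + x*x) = 2 + (7 + x²) = 9 + x²)
j = 2*√71461 (j = √(216666 + (9 + (-263)²)) = √(216666 + (9 + 69169)) = √(216666 + 69178) = √285844 = 2*√71461 ≈ 534.64)
((169718 - 268902) + 166027)/j = ((169718 - 268902) + 166027)/((2*√71461)) = (-99184 + 166027)*(√71461/142922) = 66843*(√71461/142922) = 66843*√71461/142922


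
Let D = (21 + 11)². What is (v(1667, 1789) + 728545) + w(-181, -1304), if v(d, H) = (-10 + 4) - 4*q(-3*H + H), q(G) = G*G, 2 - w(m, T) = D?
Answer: -50480819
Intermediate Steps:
D = 1024 (D = 32² = 1024)
w(m, T) = -1022 (w(m, T) = 2 - 1*1024 = 2 - 1024 = -1022)
q(G) = G²
v(d, H) = -6 - 16*H² (v(d, H) = (-10 + 4) - 4*(-3*H + H)² = -6 - 4*4*H² = -6 - 16*H²)
(v(1667, 1789) + 728545) + w(-181, -1304) = ((-6 - 16*1789²) + 728545) - 1022 = ((-6 - 16*3200521) + 728545) - 1022 = ((-6 - 51208336) + 728545) - 1022 = (-51208342 + 728545) - 1022 = -50479797 - 1022 = -50480819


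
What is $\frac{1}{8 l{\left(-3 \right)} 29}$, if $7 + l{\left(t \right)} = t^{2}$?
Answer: $\frac{1}{464} \approx 0.0021552$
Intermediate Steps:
$l{\left(t \right)} = -7 + t^{2}$
$\frac{1}{8 l{\left(-3 \right)} 29} = \frac{1}{8 \left(-7 + \left(-3\right)^{2}\right) 29} = \frac{1}{8 \left(-7 + 9\right) 29} = \frac{1}{8 \cdot 2 \cdot 29} = \frac{1}{16 \cdot 29} = \frac{1}{464}$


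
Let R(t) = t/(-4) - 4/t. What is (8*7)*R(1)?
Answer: -238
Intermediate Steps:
R(t) = -4/t - t/4 (R(t) = t*(-1/4) - 4/t = -t/4 - 4/t = -4/t - t/4)
(8*7)*R(1) = (8*7)*(-4/1 - 1/4*1) = 56*(-4*1 - 1/4) = 56*(-4 - 1/4) = 56*(-17/4) = -238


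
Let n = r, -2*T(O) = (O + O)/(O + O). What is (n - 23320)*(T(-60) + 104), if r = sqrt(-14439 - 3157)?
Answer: -2413620 + 207*I*sqrt(4399) ≈ -2.4136e+6 + 13729.0*I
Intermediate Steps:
r = 2*I*sqrt(4399) (r = sqrt(-17596) = 2*I*sqrt(4399) ≈ 132.65*I)
T(O) = -1/2 (T(O) = -(O + O)/(2*(O + O)) = -2*O/(2*(2*O)) = -2*O*1/(2*O)/2 = -1/2*1 = -1/2)
n = 2*I*sqrt(4399) ≈ 132.65*I
(n - 23320)*(T(-60) + 104) = (2*I*sqrt(4399) - 23320)*(-1/2 + 104) = (-23320 + 2*I*sqrt(4399))*(207/2) = -2413620 + 207*I*sqrt(4399)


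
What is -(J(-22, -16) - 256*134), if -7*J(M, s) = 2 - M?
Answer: 240152/7 ≈ 34307.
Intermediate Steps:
J(M, s) = -2/7 + M/7 (J(M, s) = -(2 - M)/7 = -2/7 + M/7)
-(J(-22, -16) - 256*134) = -((-2/7 + (⅐)*(-22)) - 256*134) = -((-2/7 - 22/7) - 34304) = -(-24/7 - 34304) = -1*(-240152/7) = 240152/7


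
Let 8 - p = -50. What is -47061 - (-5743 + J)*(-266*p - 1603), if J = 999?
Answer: -80842125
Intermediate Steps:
p = 58 (p = 8 - 1*(-50) = 8 + 50 = 58)
-47061 - (-5743 + J)*(-266*p - 1603) = -47061 - (-5743 + 999)*(-266*58 - 1603) = -47061 - (-4744)*(-15428 - 1603) = -47061 - (-4744)*(-17031) = -47061 - 1*80795064 = -47061 - 80795064 = -80842125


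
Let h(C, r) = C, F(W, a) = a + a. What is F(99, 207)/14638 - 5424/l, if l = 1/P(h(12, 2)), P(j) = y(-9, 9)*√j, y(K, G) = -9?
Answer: 207/7319 + 97632*√3 ≈ 1.6910e+5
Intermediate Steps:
F(W, a) = 2*a
P(j) = -9*√j
l = -√3/54 (l = 1/(-18*√3) = -√3/54 ≈ -0.032075)
F(99, 207)/14638 - 5424/l = (2*207)/14638 - 5424*(-18*√3) = 414*(1/14638) - (-97632)*√3 = 207/7319 + 97632*√3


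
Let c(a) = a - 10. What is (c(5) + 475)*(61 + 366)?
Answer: 200690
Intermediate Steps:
c(a) = -10 + a
(c(5) + 475)*(61 + 366) = ((-10 + 5) + 475)*(61 + 366) = (-5 + 475)*427 = 470*427 = 200690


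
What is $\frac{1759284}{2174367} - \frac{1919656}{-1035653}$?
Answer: $\frac{1998681470068}{750629902217} \approx 2.6627$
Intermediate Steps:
$\frac{1759284}{2174367} - \frac{1919656}{-1035653} = 1759284 \cdot \frac{1}{2174367} - - \frac{1919656}{1035653} = \frac{586428}{724789} + \frac{1919656}{1035653} = \frac{1998681470068}{750629902217}$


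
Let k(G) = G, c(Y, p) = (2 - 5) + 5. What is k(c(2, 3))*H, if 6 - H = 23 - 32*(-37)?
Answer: -2402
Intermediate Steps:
H = -1201 (H = 6 - (23 - 32*(-37)) = 6 - (23 + 1184) = 6 - 1*1207 = 6 - 1207 = -1201)
c(Y, p) = 2 (c(Y, p) = -3 + 5 = 2)
k(c(2, 3))*H = 2*(-1201) = -2402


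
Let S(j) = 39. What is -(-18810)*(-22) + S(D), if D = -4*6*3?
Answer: -413781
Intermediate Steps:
D = -72 (D = -24*3 = -72)
-(-18810)*(-22) + S(D) = -(-18810)*(-22) + 39 = -495*836 + 39 = -413820 + 39 = -413781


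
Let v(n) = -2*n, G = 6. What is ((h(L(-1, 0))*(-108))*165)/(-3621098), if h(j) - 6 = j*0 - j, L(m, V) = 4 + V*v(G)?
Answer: 17820/1810549 ≈ 0.0098423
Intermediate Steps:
L(m, V) = 4 - 12*V (L(m, V) = 4 + V*(-2*6) = 4 + V*(-12) = 4 - 12*V)
h(j) = 6 - j (h(j) = 6 + (j*0 - j) = 6 + (0 - j) = 6 - j)
((h(L(-1, 0))*(-108))*165)/(-3621098) = (((6 - (4 - 12*0))*(-108))*165)/(-3621098) = (((6 - (4 + 0))*(-108))*165)*(-1/3621098) = (((6 - 1*4)*(-108))*165)*(-1/3621098) = (((6 - 4)*(-108))*165)*(-1/3621098) = ((2*(-108))*165)*(-1/3621098) = -216*165*(-1/3621098) = -35640*(-1/3621098) = 17820/1810549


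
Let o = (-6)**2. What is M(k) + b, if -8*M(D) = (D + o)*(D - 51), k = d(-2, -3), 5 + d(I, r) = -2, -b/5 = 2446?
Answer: -48079/4 ≈ -12020.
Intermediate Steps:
b = -12230 (b = -5*2446 = -12230)
o = 36
d(I, r) = -7 (d(I, r) = -5 - 2 = -7)
k = -7
M(D) = -(-51 + D)*(36 + D)/8 (M(D) = -(D + 36)*(D - 51)/8 = -(36 + D)*(-51 + D)/8 = -(-51 + D)*(36 + D)/8)
M(k) + b = (459/2 - 1/8*(-7)**2 + (15/8)*(-7)) - 12230 = (459/2 - 1/8*49 - 105/8) - 12230 = (459/2 - 49/8 - 105/8) - 12230 = 841/4 - 12230 = -48079/4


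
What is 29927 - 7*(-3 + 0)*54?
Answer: 31061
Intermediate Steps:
29927 - 7*(-3 + 0)*54 = 29927 - 7*(-3)*54 = 29927 - (-21)*54 = 29927 - 1*(-1134) = 29927 + 1134 = 31061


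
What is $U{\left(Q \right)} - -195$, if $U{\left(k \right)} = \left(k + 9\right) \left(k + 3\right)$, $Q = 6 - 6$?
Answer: $222$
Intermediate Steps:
$Q = 0$
$U{\left(k \right)} = \left(3 + k\right) \left(9 + k\right)$ ($U{\left(k \right)} = \left(9 + k\right) \left(3 + k\right) = \left(3 + k\right) \left(9 + k\right)$)
$U{\left(Q \right)} - -195 = \left(27 + 0^{2} + 12 \cdot 0\right) - -195 = \left(27 + 0 + 0\right) + 195 = 27 + 195 = 222$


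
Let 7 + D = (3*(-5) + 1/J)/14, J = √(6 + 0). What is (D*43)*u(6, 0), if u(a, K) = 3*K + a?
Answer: -14577/7 + 43*√6/14 ≈ -2074.9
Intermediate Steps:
u(a, K) = a + 3*K
J = √6 ≈ 2.4495
D = -113/14 + √6/84 (D = -7 + (3*(-5) + 1/(√6))/14 = -7 + (-15 + √6/6)*(1/14) = -7 + (-15/14 + √6/84) = -113/14 + √6/84 ≈ -8.0423)
(D*43)*u(6, 0) = ((-113/14 + √6/84)*43)*(6 + 3*0) = (-4859/14 + 43*√6/84)*(6 + 0) = (-4859/14 + 43*√6/84)*6 = -14577/7 + 43*√6/14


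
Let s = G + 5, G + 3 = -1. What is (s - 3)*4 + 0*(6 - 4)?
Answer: -8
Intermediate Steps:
G = -4 (G = -3 - 1 = -4)
s = 1 (s = -4 + 5 = 1)
(s - 3)*4 + 0*(6 - 4) = (1 - 3)*4 + 0*(6 - 4) = -2*4 + 0*2 = -8 + 0 = -8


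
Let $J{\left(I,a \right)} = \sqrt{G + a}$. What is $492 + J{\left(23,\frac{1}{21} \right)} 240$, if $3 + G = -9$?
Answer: $492 + \frac{80 i \sqrt{5271}}{7} \approx 492.0 + 829.73 i$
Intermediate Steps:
$G = -12$ ($G = -3 - 9 = -12$)
$J{\left(I,a \right)} = \sqrt{-12 + a}$
$492 + J{\left(23,\frac{1}{21} \right)} 240 = 492 + \sqrt{-12 + \frac{1}{21}} \cdot 240 = 492 + \sqrt{- \frac{251}{21}} \cdot 240 = 492 + \frac{i \sqrt{5271}}{21} \cdot 240 = 492 + \frac{80 i \sqrt{5271}}{7}$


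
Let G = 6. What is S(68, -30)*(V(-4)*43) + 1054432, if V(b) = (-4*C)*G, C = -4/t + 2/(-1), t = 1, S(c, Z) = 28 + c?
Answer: 1648864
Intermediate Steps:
C = -6 (C = -4/1 + 2/(-1) = -4*1 + 2*(-1) = -4 - 2 = -6)
V(b) = 144 (V(b) = -4*(-6)*6 = 24*6 = 144)
S(68, -30)*(V(-4)*43) + 1054432 = (28 + 68)*(144*43) + 1054432 = 96*6192 + 1054432 = 594432 + 1054432 = 1648864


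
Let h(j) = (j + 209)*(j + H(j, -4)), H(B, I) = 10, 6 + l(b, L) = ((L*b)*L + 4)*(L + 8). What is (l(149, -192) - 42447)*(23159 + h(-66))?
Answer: -15313215893563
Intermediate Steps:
l(b, L) = -6 + (4 + b*L²)*(8 + L) (l(b, L) = -6 + ((L*b)*L + 4)*(L + 8) = -6 + (b*L² + 4)*(8 + L) = -6 + (4 + b*L²)*(8 + L))
h(j) = (10 + j)*(209 + j) (h(j) = (j + 209)*(j + 10) = (209 + j)*(10 + j) = (10 + j)*(209 + j))
(l(149, -192) - 42447)*(23159 + h(-66)) = ((26 + 4*(-192) + 149*(-192)³ + 8*149*(-192)²) - 42447)*(23159 + (2090 + (-66)² + 219*(-66))) = ((26 - 768 + 149*(-7077888) + 8*149*36864) - 42447)*(23159 + (2090 + 4356 - 14454)) = ((26 - 768 - 1054605312 + 43941888) - 42447)*(23159 - 8008) = (-1010664166 - 42447)*15151 = -1010706613*15151 = -15313215893563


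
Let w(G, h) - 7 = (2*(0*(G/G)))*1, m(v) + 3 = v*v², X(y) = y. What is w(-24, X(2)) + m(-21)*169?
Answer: -1565609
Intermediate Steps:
m(v) = -3 + v³ (m(v) = -3 + v*v² = -3 + v³)
w(G, h) = 7 (w(G, h) = 7 + (2*(0*(G/G)))*1 = 7 + (2*(0*1))*1 = 7 + (2*0)*1 = 7 + 0*1 = 7 + 0 = 7)
w(-24, X(2)) + m(-21)*169 = 7 + (-3 + (-21)³)*169 = 7 + (-3 - 9261)*169 = 7 - 9264*169 = 7 - 1565616 = -1565609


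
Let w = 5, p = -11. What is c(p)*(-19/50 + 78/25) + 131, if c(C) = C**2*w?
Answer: 17887/10 ≈ 1788.7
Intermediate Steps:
c(C) = 5*C**2 (c(C) = C**2*5 = 5*C**2)
c(p)*(-19/50 + 78/25) + 131 = (5*(-11)**2)*(-19/50 + 78/25) + 131 = (5*121)*(-19*1/50 + 78*(1/25)) + 131 = 605*(-19/50 + 78/25) + 131 = 605*(137/50) + 131 = 16577/10 + 131 = 17887/10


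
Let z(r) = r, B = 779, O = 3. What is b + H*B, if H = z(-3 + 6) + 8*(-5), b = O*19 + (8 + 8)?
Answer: -28750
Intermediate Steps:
b = 73 (b = 3*19 + (8 + 8) = 57 + 16 = 73)
H = -37 (H = (-3 + 6) + 8*(-5) = 3 - 40 = -37)
b + H*B = 73 - 37*779 = 73 - 28823 = -28750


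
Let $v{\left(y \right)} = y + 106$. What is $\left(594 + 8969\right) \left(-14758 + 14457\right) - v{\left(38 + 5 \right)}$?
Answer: $-2878612$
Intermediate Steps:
$v{\left(y \right)} = 106 + y$
$\left(594 + 8969\right) \left(-14758 + 14457\right) - v{\left(38 + 5 \right)} = \left(594 + 8969\right) \left(-14758 + 14457\right) - \left(106 + \left(38 + 5\right)\right) = 9563 \left(-301\right) - \left(106 + 43\right) = -2878463 - 149 = -2878612$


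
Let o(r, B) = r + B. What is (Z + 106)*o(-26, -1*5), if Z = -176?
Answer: 2170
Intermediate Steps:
o(r, B) = B + r
(Z + 106)*o(-26, -1*5) = (-176 + 106)*(-1*5 - 26) = -70*(-5 - 26) = -70*(-31) = 2170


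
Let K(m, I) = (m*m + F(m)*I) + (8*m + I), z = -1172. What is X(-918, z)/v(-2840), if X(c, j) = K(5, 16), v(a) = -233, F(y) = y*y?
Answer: -481/233 ≈ -2.0644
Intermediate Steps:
F(y) = y²
K(m, I) = I + m² + 8*m + I*m² (K(m, I) = (m*m + m²*I) + (8*m + I) = (m² + I*m²) + (I + 8*m) = I + m² + 8*m + I*m²)
X(c, j) = 481 (X(c, j) = 16 + 5² + 8*5 + 16*5² = 16 + 25 + 40 + 16*25 = 16 + 25 + 40 + 400 = 481)
X(-918, z)/v(-2840) = 481/(-233) = 481*(-1/233) = -481/233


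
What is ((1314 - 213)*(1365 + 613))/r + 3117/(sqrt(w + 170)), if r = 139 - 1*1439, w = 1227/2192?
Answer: -1088889/650 + 12468*sqrt(51219779)/373867 ≈ -1436.5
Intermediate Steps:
w = 1227/2192 (w = 1227*(1/2192) = 1227/2192 ≈ 0.55976)
r = -1300 (r = 139 - 1439 = -1300)
((1314 - 213)*(1365 + 613))/r + 3117/(sqrt(w + 170)) = ((1314 - 213)*(1365 + 613))/(-1300) + 3117/(sqrt(1227/2192 + 170)) = (1101*1978)*(-1/1300) + 3117/(sqrt(373867/2192)) = 2177778*(-1/1300) + 3117/((sqrt(51219779)/548)) = -1088889/650 + 3117*(4*sqrt(51219779)/373867) = -1088889/650 + 12468*sqrt(51219779)/373867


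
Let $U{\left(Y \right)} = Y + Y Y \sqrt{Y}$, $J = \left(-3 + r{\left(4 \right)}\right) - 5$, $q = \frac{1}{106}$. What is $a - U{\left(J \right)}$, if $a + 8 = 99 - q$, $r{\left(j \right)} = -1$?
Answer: $\frac{10599}{106} - 243 i \approx 99.991 - 243.0 i$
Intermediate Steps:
$q = \frac{1}{106} \approx 0.009434$
$J = -9$ ($J = \left(-3 - 1\right) - 5 = -4 - 5 = -9$)
$U{\left(Y \right)} = Y + Y^{\frac{5}{2}}$ ($U{\left(Y \right)} = Y + Y^{2} \sqrt{Y} = Y + Y^{\frac{5}{2}}$)
$a = \frac{9645}{106}$ ($a = -8 + \left(99 - \frac{1}{106}\right) = -8 + \frac{10493}{106} = \frac{9645}{106} \approx 90.991$)
$a - U{\left(J \right)} = \frac{9645}{106} - \left(-9 + \left(-9\right)^{\frac{5}{2}}\right) = \frac{9645}{106} - \left(-9 + 243 i\right) = \frac{9645}{106} + \left(9 - 243 i\right) = \frac{10599}{106} - 243 i$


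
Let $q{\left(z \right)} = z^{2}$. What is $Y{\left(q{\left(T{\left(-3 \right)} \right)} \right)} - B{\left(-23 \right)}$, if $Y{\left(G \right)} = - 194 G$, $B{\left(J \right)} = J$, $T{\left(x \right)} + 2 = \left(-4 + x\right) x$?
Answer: $-70011$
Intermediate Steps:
$T{\left(x \right)} = -2 + x \left(-4 + x\right)$ ($T{\left(x \right)} = -2 + \left(-4 + x\right) x = -2 + x \left(-4 + x\right)$)
$Y{\left(q{\left(T{\left(-3 \right)} \right)} \right)} - B{\left(-23 \right)} = - 194 \left(-2 + \left(-3\right)^{2} - -12\right)^{2} - -23 = - 194 \left(-2 + 9 + 12\right)^{2} + 23 = - 194 \cdot 19^{2} + 23 = \left(-194\right) 361 + 23 = -70034 + 23 = -70011$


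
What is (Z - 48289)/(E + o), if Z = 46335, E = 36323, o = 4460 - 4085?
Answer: -977/18349 ≈ -0.053245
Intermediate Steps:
o = 375
(Z - 48289)/(E + o) = (46335 - 48289)/(36323 + 375) = -1954/36698 = -1954*1/36698 = -977/18349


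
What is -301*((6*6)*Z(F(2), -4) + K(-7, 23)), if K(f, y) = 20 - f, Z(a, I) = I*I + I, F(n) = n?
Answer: -138159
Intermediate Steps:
Z(a, I) = I + I² (Z(a, I) = I² + I = I + I²)
-301*((6*6)*Z(F(2), -4) + K(-7, 23)) = -301*((6*6)*(-4*(1 - 4)) + (20 - 1*(-7))) = -301*(36*(-4*(-3)) + (20 + 7)) = -301*(36*12 + 27) = -301*(432 + 27) = -301*459 = -138159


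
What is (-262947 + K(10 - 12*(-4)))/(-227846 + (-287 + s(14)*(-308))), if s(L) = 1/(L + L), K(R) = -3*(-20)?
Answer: 87629/76048 ≈ 1.1523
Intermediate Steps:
K(R) = 60
s(L) = 1/(2*L)
(-262947 + K(10 - 12*(-4)))/(-227846 + (-287 + s(14)*(-308))) = (-262947 + 60)/(-227846 + (-287 + ((1/2)/14)*(-308))) = -262887/(-227846 + (-287 + ((1/2)*(1/14))*(-308))) = -262887/(-227846 + (-287 + (1/28)*(-308))) = -262887/(-227846 + (-287 - 11)) = -262887/(-227846 - 298) = -262887/(-228144) = -262887*(-1/228144) = 87629/76048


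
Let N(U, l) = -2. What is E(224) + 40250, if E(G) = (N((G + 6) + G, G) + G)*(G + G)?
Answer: 139706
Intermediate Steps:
E(G) = 2*G*(-2 + G) (E(G) = (-2 + G)*(G + G) = (-2 + G)*(2*G) = 2*G*(-2 + G))
E(224) + 40250 = 2*224*(-2 + 224) + 40250 = 2*224*222 + 40250 = 99456 + 40250 = 139706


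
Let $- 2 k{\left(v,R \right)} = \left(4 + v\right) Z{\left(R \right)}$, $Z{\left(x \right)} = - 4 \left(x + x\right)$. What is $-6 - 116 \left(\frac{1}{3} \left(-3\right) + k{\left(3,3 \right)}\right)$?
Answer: $-9634$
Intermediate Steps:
$Z{\left(x \right)} = - 8 x$ ($Z{\left(x \right)} = - 4 \cdot 2 x = - 8 x$)
$k{\left(v,R \right)} = 4 R \left(4 + v\right)$ ($k{\left(v,R \right)} = - \frac{\left(4 + v\right) \left(- 8 R\right)}{2} = - \frac{\left(-8\right) R \left(4 + v\right)}{2} = 4 R \left(4 + v\right)$)
$-6 - 116 \left(\frac{1}{3} \left(-3\right) + k{\left(3,3 \right)}\right) = -6 - 116 \left(\frac{1}{3} \left(-3\right) + 4 \cdot 3 \left(4 + 3\right)\right) = -6 - 116 \left(\frac{1}{3} \left(-3\right) + 4 \cdot 3 \cdot 7\right) = -6 - 116 \left(-1 + 84\right) = -6 - 9628 = -9634$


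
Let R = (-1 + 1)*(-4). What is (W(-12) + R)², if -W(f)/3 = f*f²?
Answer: 26873856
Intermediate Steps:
W(f) = -3*f³ (W(f) = -3*f*f² = -3*f³)
R = 0 (R = 0*(-4) = 0)
(W(-12) + R)² = (-3*(-12)³ + 0)² = (-3*(-1728) + 0)² = (5184 + 0)² = 5184² = 26873856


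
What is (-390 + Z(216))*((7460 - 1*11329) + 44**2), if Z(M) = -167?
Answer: 1076681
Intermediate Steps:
(-390 + Z(216))*((7460 - 1*11329) + 44**2) = (-390 - 167)*((7460 - 1*11329) + 44**2) = -557*((7460 - 11329) + 1936) = -557*(-3869 + 1936) = -557*(-1933) = 1076681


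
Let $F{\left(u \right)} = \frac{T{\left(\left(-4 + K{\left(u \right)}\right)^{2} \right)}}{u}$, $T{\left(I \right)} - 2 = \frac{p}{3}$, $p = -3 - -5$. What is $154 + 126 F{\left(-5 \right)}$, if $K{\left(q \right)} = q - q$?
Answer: $\frac{434}{5} \approx 86.8$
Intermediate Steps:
$K{\left(q \right)} = 0$
$p = 2$ ($p = -3 + 5 = 2$)
$T{\left(I \right)} = \frac{8}{3}$ ($T{\left(I \right)} = 2 + \frac{2}{3} = \frac{8}{3}$)
$F{\left(u \right)} = \frac{8}{3 u}$
$154 + 126 F{\left(-5 \right)} = 154 + 126 \frac{8}{3 \left(-5\right)} = 154 + 126 \cdot \frac{8}{3} \left(- \frac{1}{5}\right) = 154 + 126 \left(- \frac{8}{15}\right) = 154 - \frac{336}{5} = \frac{434}{5}$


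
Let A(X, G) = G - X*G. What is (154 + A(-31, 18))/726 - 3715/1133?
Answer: -85000/37389 ≈ -2.2734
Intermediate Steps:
A(X, G) = G - G*X
(154 + A(-31, 18))/726 - 3715/1133 = (154 + 18*(1 - 1*(-31)))/726 - 3715/1133 = (154 + 18*(1 + 31))*(1/726) - 3715*1/1133 = (154 + 18*32)*(1/726) - 3715/1133 = (154 + 576)*(1/726) - 3715/1133 = 730*(1/726) - 3715/1133 = 365/363 - 3715/1133 = -85000/37389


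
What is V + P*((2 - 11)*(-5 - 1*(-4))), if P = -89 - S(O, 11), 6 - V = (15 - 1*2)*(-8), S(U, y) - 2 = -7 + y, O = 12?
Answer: -745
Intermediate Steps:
S(U, y) = -5 + y (S(U, y) = 2 + (-7 + y) = -5 + y)
V = 110 (V = 6 - (15 - 1*2)*(-8) = 6 - (15 - 2)*(-8) = 6 - 13*(-8) = 6 - 1*(-104) = 6 + 104 = 110)
P = -95 (P = -89 - (-5 + 11) = -89 - 1*6 = -89 - 6 = -95)
V + P*((2 - 11)*(-5 - 1*(-4))) = 110 - 95*(2 - 11)*(-5 - 1*(-4)) = 110 - (-855)*(-5 + 4) = 110 - (-855)*(-1) = 110 - 95*9 = 110 - 855 = -745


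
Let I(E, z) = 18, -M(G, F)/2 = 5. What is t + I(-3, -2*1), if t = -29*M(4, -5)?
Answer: 308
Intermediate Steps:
M(G, F) = -10 (M(G, F) = -2*5 = -10)
t = 290 (t = -29*(-10) = 290)
t + I(-3, -2*1) = 290 + 18 = 308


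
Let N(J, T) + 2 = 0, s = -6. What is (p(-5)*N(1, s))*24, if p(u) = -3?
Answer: 144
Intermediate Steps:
N(J, T) = -2 (N(J, T) = -2 + 0 = -2)
(p(-5)*N(1, s))*24 = -3*(-2)*24 = 6*24 = 144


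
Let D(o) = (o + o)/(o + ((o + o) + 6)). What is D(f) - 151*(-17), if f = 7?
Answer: 69323/27 ≈ 2567.5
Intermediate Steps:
D(o) = 2*o/(6 + 3*o) (D(o) = (2*o)/(o + (2*o + 6)) = (2*o)/(o + (6 + 2*o)) = (2*o)/(6 + 3*o) = 2*o/(6 + 3*o))
D(f) - 151*(-17) = (⅔)*7/(2 + 7) - 151*(-17) = (⅔)*7/9 + 2567 = (⅔)*7*(⅑) + 2567 = 14/27 + 2567 = 69323/27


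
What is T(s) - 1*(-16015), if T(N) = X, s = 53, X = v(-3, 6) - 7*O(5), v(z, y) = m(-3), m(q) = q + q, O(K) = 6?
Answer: 15967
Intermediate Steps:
m(q) = 2*q
v(z, y) = -6 (v(z, y) = 2*(-3) = -6)
X = -48 (X = -6 - 7*6 = -6 - 42 = -48)
T(N) = -48
T(s) - 1*(-16015) = -48 - 1*(-16015) = -48 + 16015 = 15967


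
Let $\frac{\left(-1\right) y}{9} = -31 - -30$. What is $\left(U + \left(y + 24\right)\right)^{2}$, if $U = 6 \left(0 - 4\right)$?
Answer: $81$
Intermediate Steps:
$y = 9$ ($y = - 9 \left(-31 - -30\right) = - 9 \left(-31 + 30\right) = \left(-9\right) \left(-1\right) = 9$)
$U = -24$ ($U = 6 \left(-4\right) = -24$)
$\left(U + \left(y + 24\right)\right)^{2} = \left(-24 + \left(9 + 24\right)\right)^{2} = \left(-24 + 33\right)^{2} = 9^{2} = 81$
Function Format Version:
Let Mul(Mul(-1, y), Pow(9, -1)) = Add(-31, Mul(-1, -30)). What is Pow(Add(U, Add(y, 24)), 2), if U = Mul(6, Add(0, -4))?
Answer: 81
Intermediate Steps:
y = 9 (y = Mul(-9, Add(-31, Mul(-1, -30))) = Mul(-9, Add(-31, 30)) = Mul(-9, -1) = 9)
U = -24 (U = Mul(6, -4) = -24)
Pow(Add(U, Add(y, 24)), 2) = Pow(Add(-24, Add(9, 24)), 2) = Pow(Add(-24, 33), 2) = Pow(9, 2) = 81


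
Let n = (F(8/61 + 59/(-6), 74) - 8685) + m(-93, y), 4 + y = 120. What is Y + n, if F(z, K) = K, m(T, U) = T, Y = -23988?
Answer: -32692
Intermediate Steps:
y = 116 (y = -4 + 120 = 116)
n = -8704 (n = (74 - 8685) - 93 = -8611 - 93 = -8704)
Y + n = -23988 - 8704 = -32692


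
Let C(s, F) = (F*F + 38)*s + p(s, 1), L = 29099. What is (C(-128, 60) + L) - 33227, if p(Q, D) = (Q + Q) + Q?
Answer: -470176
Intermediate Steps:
p(Q, D) = 3*Q (p(Q, D) = 2*Q + Q = 3*Q)
C(s, F) = 3*s + s*(38 + F²) (C(s, F) = (F*F + 38)*s + 3*s = (F² + 38)*s + 3*s = (38 + F²)*s + 3*s = s*(38 + F²) + 3*s = 3*s + s*(38 + F²))
(C(-128, 60) + L) - 33227 = (-128*(41 + 60²) + 29099) - 33227 = (-128*(41 + 3600) + 29099) - 33227 = (-128*3641 + 29099) - 33227 = (-466048 + 29099) - 33227 = -436949 - 33227 = -470176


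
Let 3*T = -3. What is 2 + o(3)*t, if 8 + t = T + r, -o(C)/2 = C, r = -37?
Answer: 278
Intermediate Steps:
T = -1 (T = (⅓)*(-3) = -1)
o(C) = -2*C
t = -46 (t = -8 + (-1 - 37) = -8 - 38 = -46)
2 + o(3)*t = 2 - 2*3*(-46) = 2 - 6*(-46) = 2 + 276 = 278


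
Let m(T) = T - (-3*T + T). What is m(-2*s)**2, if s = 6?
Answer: 1296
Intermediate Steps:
m(T) = 3*T (m(T) = T - (-2)*T = T + 2*T = 3*T)
m(-2*s)**2 = (3*(-2*6))**2 = (3*(-12))**2 = (-36)**2 = 1296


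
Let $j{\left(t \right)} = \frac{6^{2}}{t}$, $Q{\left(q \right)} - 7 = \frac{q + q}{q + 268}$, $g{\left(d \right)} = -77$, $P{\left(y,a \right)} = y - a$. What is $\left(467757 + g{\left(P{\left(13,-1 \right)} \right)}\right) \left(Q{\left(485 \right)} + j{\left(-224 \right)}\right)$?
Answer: $\frac{20035352740}{5271} \approx 3.8011 \cdot 10^{6}$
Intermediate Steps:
$Q{\left(q \right)} = 7 + \frac{2 q}{268 + q}$ ($Q{\left(q \right)} = 7 + \frac{q + q}{q + 268} = 7 + \frac{2 q}{268 + q}$)
$j{\left(t \right)} = \frac{36}{t}$
$\left(467757 + g{\left(P{\left(13,-1 \right)} \right)}\right) \left(Q{\left(485 \right)} + j{\left(-224 \right)}\right) = \left(467757 - 77\right) \left(\frac{1876 + 9 \cdot 485}{268 + 485} + \frac{36}{-224}\right) = 467680 \left(\frac{1876 + 4365}{753} + 36 \left(- \frac{1}{224}\right)\right) = 467680 \left(\frac{1}{753} \cdot 6241 - \frac{9}{56}\right) = 467680 \left(\frac{6241}{753} - \frac{9}{56}\right) = 467680 \cdot \frac{342719}{42168} = \frac{20035352740}{5271}$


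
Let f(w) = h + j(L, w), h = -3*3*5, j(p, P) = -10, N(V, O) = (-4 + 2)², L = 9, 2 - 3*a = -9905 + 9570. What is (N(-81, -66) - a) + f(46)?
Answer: -490/3 ≈ -163.33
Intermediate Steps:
a = 337/3 (a = ⅔ - (-9905 + 9570)/3 = ⅔ - ⅓*(-335) = ⅔ + 335/3 = 337/3 ≈ 112.33)
N(V, O) = 4 (N(V, O) = (-2)² = 4)
h = -45 (h = -9*5 = -45)
f(w) = -55 (f(w) = -45 - 10 = -55)
(N(-81, -66) - a) + f(46) = (4 - 1*337/3) - 55 = (4 - 337/3) - 55 = -325/3 - 55 = -490/3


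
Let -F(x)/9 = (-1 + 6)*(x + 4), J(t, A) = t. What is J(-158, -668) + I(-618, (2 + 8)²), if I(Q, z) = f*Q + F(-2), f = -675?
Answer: 416902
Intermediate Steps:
F(x) = -180 - 45*x (F(x) = -9*(-1 + 6)*(x + 4) = -45*(4 + x) = -9*(20 + 5*x) = -180 - 45*x)
I(Q, z) = -90 - 675*Q (I(Q, z) = -675*Q + (-180 - 45*(-2)) = -675*Q + (-180 + 90) = -675*Q - 90 = -90 - 675*Q)
J(-158, -668) + I(-618, (2 + 8)²) = -158 + (-90 - 675*(-618)) = -158 + (-90 + 417150) = -158 + 417060 = 416902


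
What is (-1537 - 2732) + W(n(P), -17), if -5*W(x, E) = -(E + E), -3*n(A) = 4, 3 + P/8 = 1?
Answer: -21379/5 ≈ -4275.8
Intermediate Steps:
P = -16 (P = -24 + 8*1 = -24 + 8 = -16)
n(A) = -4/3 (n(A) = -⅓*4 = -4/3)
W(x, E) = 2*E/5 (W(x, E) = -(-1)*(E + E)/5 = -(-1)*2*E/5 = -(-2)*E/5 = 2*E/5)
(-1537 - 2732) + W(n(P), -17) = (-1537 - 2732) + (⅖)*(-17) = -4269 - 34/5 = -21379/5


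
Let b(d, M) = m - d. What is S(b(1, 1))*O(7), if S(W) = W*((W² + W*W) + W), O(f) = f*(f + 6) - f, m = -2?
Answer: -3780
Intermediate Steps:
b(d, M) = -2 - d
O(f) = -f + f*(6 + f) (O(f) = f*(6 + f) - f = -f + f*(6 + f))
S(W) = W*(W + 2*W²) (S(W) = W*((W² + W²) + W) = W*(2*W² + W) = W*(W + 2*W²))
S(b(1, 1))*O(7) = ((-2 - 1*1)²*(1 + 2*(-2 - 1*1)))*(7*(5 + 7)) = ((-2 - 1)²*(1 + 2*(-2 - 1)))*(7*12) = ((-3)²*(1 + 2*(-3)))*84 = (9*(1 - 6))*84 = (9*(-5))*84 = -45*84 = -3780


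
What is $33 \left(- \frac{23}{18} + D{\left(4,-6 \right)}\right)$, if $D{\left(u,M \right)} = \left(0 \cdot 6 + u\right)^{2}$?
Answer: $\frac{2915}{6} \approx 485.83$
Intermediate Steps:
$D{\left(u,M \right)} = u^{2}$ ($D{\left(u,M \right)} = \left(0 + u\right)^{2} = u^{2}$)
$33 \left(- \frac{23}{18} + D{\left(4,-6 \right)}\right) = 33 \left(- \frac{23}{18} + 4^{2}\right) = 33 \left(\left(-23\right) \frac{1}{18} + 16\right) = 33 \left(- \frac{23}{18} + 16\right) = 33 \cdot \frac{265}{18} = \frac{2915}{6}$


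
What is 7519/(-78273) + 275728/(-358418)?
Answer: -12138501343/14027226057 ≈ -0.86535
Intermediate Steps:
7519/(-78273) + 275728/(-358418) = 7519*(-1/78273) + 275728*(-1/358418) = -7519/78273 - 137864/179209 = -12138501343/14027226057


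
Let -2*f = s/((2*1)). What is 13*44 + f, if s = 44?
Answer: 561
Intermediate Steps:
f = -11 (f = -22/(2*1) = -22/2 = -½*22 = -11)
13*44 + f = 13*44 - 11 = 572 - 11 = 561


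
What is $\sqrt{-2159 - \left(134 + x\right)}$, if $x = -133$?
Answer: $12 i \sqrt{15} \approx 46.476 i$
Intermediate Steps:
$\sqrt{-2159 - \left(134 + x\right)} = \sqrt{-2159 - 1} = \sqrt{-2160} = 12 i \sqrt{15}$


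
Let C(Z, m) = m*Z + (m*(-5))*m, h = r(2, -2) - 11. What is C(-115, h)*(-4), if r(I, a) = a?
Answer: -2600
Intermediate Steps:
h = -13 (h = -2 - 11 = -13)
C(Z, m) = -5*m² + Z*m (C(Z, m) = Z*m + (-5*m)*m = Z*m - 5*m² = -5*m² + Z*m)
C(-115, h)*(-4) = -13*(-115 - 5*(-13))*(-4) = -13*(-115 + 65)*(-4) = -13*(-50)*(-4) = 650*(-4) = -2600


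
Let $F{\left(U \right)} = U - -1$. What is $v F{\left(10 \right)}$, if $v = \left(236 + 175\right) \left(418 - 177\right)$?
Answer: $1089561$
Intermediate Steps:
$F{\left(U \right)} = 1 + U$ ($F{\left(U \right)} = U + 1 = 1 + U$)
$v = 99051$ ($v = 411 \cdot 241 = 99051$)
$v F{\left(10 \right)} = 99051 \left(1 + 10\right) = 99051 \cdot 11 = 1089561$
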